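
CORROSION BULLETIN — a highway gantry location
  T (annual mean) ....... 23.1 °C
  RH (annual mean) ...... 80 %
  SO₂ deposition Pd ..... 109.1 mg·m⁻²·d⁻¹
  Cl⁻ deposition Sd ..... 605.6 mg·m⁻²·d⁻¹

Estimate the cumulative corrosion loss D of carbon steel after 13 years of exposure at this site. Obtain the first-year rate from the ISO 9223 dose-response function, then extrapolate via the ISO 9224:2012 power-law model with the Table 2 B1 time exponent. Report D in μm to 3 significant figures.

D(13) = 921 μm

carbon steel: f(T) = -0.054·(T−10) [T>10 °C] = -0.7074
  sulphur-dioxide contribution → 49.58 μm/a
  chloride contribution → 191.2 μm/a
  ⇒ r_corr(carbon steel) = 240.7 μm/a
Power-law: D(13) = r_corr · 13^0.523
  D(13) = 240.7 × 13^0.523 = 240.7 × 3.825 = 920.7 μm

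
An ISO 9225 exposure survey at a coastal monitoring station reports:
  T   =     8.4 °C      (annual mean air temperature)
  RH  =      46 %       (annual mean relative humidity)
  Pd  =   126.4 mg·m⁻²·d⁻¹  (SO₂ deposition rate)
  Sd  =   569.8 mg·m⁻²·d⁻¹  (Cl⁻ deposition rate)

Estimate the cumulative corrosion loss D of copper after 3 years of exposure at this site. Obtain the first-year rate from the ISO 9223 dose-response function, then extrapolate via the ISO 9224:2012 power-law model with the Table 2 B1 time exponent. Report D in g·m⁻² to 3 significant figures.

copper: T≤10 °C ⇒ hinge +0.126·(8.4−10) = -0.2016
  sulphur-dioxide contribution → 0.2301 μm/a
  chloride contribution → 0.4495 μm/a
  ⇒ r_corr(copper) = 0.6796 μm/a
Power-law: D(3) = r_corr · 3^0.667
  D(3) = 0.6796 × 3^0.667 = 0.6796 × 2.081 = 1.414 μm
  Mass loss = 1.414 μm × 8.96 g/cm³ = 12.67 g·m⁻²

D(3) = 12.7 g·m⁻²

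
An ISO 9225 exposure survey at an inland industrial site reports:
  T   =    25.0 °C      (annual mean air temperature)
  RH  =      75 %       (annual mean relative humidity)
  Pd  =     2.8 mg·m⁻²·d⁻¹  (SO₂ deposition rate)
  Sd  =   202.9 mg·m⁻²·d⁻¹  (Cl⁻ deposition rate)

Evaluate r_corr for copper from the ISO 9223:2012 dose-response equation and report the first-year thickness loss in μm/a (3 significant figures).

r_corr = 2.35 μm/a

copper: T>10 °C ⇒ hinge -0.080·(25.0−10) = -1.2000
  SO₂ term: 0.0053·2.8^0.26·exp(0.059·75-1.2000) = 0.1742
  Sd branch = 0.01025·Sd^0.27·e^(0.036·RH+0.049·T) = 2.179 μm/a
  r_corr = 0.1742 + 2.179 = 2.353 μm/a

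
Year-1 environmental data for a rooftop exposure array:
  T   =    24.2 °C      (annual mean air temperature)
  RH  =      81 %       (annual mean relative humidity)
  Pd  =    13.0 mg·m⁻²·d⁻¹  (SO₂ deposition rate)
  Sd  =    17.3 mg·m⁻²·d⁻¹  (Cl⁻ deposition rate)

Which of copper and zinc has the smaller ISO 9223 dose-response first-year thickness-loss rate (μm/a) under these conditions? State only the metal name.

copper

copper: temperature factor f = -0.080·(14.2) = -1.1360
  SO₂ term: 0.0053·13.0^0.26·exp(0.059·81-1.1360) = 0.3945
  Sd branch = 0.01025·Sd^0.27·e^(0.036·RH+0.049·T) = 1.338 μm/a
  sum: 0.3945 + 1.338 → r_corr = 1.732 μm/a
zinc: temperature factor f = -0.071·(14.2) = -1.0082
  Pd branch = 0.0129·Pd^0.44·e^(0.046·RH+f) = 0.604 μm/a
  Cl⁻ term: 0.0175·17.3^0.57·exp(0.008·81+0.085·24.2) = 1.329
  sum: 0.604 + 1.329 → r_corr = 1.933 μm/a
Ordering by μm/a: zinc (1.93) > copper (1.73)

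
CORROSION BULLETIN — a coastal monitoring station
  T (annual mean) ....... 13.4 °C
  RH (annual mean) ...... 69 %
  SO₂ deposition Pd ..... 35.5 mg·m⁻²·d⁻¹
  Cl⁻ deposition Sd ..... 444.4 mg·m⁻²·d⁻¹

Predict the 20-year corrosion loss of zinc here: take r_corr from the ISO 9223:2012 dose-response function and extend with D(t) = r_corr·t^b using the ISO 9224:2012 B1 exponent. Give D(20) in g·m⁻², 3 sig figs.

D(20) = 345 g·m⁻²

zinc: f(T) = -0.071·(T−10) [T>10 °C] = -0.2414
  Pd branch = 0.0129·Pd^0.44·e^(0.046·RH+f) = 1.165 μm/a
  Cl⁻ term: 0.0175·444.4^0.57·exp(0.008·69+0.085·13.4) = 3.067
  r_corr = 1.165 + 3.067 = 4.232 μm/a
Power-law: D(20) = r_corr · 20^0.813
  D(20) = 4.232 × 20^0.813 = 4.232 × 11.42 = 48.33 μm
  Mass loss = 48.33 μm × 7.14 g/cm³ = 345.1 g·m⁻²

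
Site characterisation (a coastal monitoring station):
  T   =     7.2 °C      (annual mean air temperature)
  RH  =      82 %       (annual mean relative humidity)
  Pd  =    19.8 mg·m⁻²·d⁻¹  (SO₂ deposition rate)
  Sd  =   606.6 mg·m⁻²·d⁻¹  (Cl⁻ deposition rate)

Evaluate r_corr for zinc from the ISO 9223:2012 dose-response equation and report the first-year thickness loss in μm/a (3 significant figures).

r_corr = 4.27 μm/a

zinc: T≤10 °C ⇒ hinge +0.038·(7.2−10) = -0.1064
  Pd branch = 0.0129·Pd^0.44·e^(0.046·RH+f) = 1.875 μm/a
  Cl⁻ term: 0.0175·606.6^0.57·exp(0.008·82+0.085·7.2) = 2.399
  sum: 1.875 + 2.399 → r_corr = 4.274 μm/a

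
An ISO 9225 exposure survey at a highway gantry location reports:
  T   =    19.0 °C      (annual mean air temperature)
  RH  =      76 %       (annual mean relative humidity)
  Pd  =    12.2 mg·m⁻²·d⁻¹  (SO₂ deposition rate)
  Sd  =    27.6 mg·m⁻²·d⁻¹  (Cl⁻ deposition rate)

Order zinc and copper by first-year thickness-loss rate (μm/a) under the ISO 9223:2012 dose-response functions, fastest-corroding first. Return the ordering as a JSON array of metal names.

["zinc", "copper"]

zinc: T>10 °C ⇒ hinge -0.071·(19.0−10) = -0.6390
  SO₂ term: 0.0129·12.2^0.44·exp(0.046·76-0.6390) = 0.6751
  Sd branch = 0.0175·Sd^0.57·e^(0.008·RH+0.085·T) = 1.071 μm/a
  sum: 0.6751 + 1.071 → r_corr = 1.746 μm/a
copper: f(T) = -0.080·(T−10) [T>10 °C] = -0.7200
  Pd branch = 0.0053·Pd^0.26·e^(0.059·RH+f) = 0.4379 μm/a
  Sd branch = 0.01025·Sd^0.27·e^(0.036·RH+0.049·T) = 0.9825 μm/a
  sum: 0.4379 + 0.9825 → r_corr = 1.42 μm/a
Ordering by μm/a: zinc (1.75) > copper (1.42)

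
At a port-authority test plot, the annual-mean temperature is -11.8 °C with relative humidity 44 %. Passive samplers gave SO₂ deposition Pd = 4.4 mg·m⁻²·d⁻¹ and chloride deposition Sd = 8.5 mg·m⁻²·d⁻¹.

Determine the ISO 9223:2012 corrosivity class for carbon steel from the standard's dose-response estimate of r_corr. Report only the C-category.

carbon steel: f(T) = +0.150·(T−10) [T≤10 °C] = -3.2700
  sulphur-dioxide contribution → 0.3504 μm/a
  chloride contribution → 1.024 μm/a
  ⇒ r_corr(carbon steel) = 1.375 μm/a
Category bounds: 1.3…25 μm/a bracket r_corr ⇒ C2

C2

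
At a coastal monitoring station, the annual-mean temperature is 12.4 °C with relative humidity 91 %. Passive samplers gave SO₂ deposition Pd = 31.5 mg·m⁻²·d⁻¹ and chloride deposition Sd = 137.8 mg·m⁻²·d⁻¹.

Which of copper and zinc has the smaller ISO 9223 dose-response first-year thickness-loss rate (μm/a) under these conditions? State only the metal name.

copper

copper: T>10 °C ⇒ hinge -0.080·(12.4−10) = -0.1920
  Pd branch = 0.0053·Pd^0.26·e^(0.059·RH+f) = 2.302 μm/a
  Cl⁻ term: 0.01025·137.8^0.27·exp(0.036·91+0.049·12.4) = 1.883
  sum: 2.302 + 1.883 → r_corr = 4.186 μm/a
zinc: T>10 °C ⇒ hinge -0.071·(12.4−10) = -0.1704
  SO₂ term: 0.0129·31.5^0.44·exp(0.046·91-0.1704) = 3.264
  Sd branch = 0.0175·Sd^0.57·e^(0.008·RH+0.085·T) = 1.723 μm/a
  sum: 3.264 + 1.723 → r_corr = 4.988 μm/a
Ordering by μm/a: zinc (4.99) > copper (4.19)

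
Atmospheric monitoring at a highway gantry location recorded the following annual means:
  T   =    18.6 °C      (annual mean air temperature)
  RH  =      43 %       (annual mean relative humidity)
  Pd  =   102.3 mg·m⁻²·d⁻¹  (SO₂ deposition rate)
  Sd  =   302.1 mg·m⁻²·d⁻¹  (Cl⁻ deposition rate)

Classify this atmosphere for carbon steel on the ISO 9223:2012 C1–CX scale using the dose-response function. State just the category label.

carbon steel: f(T) = -0.054·(T−10) [T>10 °C] = -0.4644
  SO₂ term: 1.77·102.3^0.52·exp(0.02·43-0.4644) = 29.17
  Sd branch = 0.102·Sd^0.62·e^(0.033·RH+0.04·T) = 30.6 μm/a
  r_corr = 29.17 + 30.6 = 59.77 μm/a
ISO 9223 Table 2 (carbon steel): 50 < 59.8 ≤ 80 μm/a ⇒ C4

C4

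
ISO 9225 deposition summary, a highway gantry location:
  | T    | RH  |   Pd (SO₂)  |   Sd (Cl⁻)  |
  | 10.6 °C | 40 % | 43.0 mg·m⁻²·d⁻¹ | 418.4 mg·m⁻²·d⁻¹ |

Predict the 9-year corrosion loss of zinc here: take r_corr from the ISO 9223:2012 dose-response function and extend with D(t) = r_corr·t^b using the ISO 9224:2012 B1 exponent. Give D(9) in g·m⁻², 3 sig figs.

zinc: temperature factor f = -0.071·(0.6) = -0.0426
  Pd branch = 0.0129·Pd^0.44·e^(0.046·RH+f) = 0.4073 μm/a
  Cl⁻ term: 0.0175·418.4^0.57·exp(0.008·40+0.085·10.6) = 1.852
  r_corr = 0.4073 + 1.852 = 2.259 μm/a
ISO 9224: D(t) = r_corr · t^b with b = 0.813 (zinc, B1)
  D(9) = 2.259 × 9^0.813 = 2.259 × 5.968 = 13.48 μm
  Mass loss = 13.48 μm × 7.14 g/cm³ = 96.26 g·m⁻²

D(9) = 96.3 g·m⁻²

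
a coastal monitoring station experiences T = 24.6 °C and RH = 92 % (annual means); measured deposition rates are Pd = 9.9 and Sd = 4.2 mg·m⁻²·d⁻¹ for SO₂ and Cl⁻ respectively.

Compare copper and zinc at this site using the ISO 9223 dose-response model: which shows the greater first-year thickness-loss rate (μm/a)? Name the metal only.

copper: temperature factor f = -0.080·(14.6) = -1.1680
  SO₂ term: 0.0053·9.9^0.26·exp(0.059·92-1.1680) = 0.6811
  Cl⁻ term: 0.01025·4.2^0.27·exp(0.036·92+0.049·24.6) = 1.383
  sum: 0.6811 + 1.383 → r_corr = 2.064 μm/a
zinc: T>10 °C ⇒ hinge -0.071·(24.6−10) = -1.0366
  SO₂ term: 0.0129·9.9^0.44·exp(0.046·92-1.0366) = 0.8638
  Cl⁻ term: 0.0175·4.2^0.57·exp(0.008·92+0.085·24.6) = 0.6699
  sum: 0.8638 + 0.6699 → r_corr = 1.534 μm/a
Ordering by μm/a: copper (2.06) > zinc (1.53)

copper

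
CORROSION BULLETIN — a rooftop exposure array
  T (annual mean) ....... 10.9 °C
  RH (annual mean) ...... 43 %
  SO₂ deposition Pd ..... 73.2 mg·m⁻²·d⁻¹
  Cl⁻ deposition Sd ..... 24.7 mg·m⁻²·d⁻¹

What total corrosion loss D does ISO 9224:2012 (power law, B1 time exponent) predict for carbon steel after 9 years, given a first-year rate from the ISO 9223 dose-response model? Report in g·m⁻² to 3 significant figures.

D(9) = 1.04e+03 g·m⁻²

carbon steel: f(T) = -0.054·(T−10) [T>10 °C] = -0.0486
  sulphur-dioxide contribution → 37.15 μm/a
  chloride contribution → 4.761 μm/a
  ⇒ r_corr(carbon steel) = 41.91 μm/a
Power-law: D(9) = r_corr · 9^0.523
  D(9) = 41.91 × 9^0.523 = 41.91 × 3.156 = 132.2 μm
  Mass loss = 132.2 μm × 7.85 g/cm³ = 1038 g·m⁻²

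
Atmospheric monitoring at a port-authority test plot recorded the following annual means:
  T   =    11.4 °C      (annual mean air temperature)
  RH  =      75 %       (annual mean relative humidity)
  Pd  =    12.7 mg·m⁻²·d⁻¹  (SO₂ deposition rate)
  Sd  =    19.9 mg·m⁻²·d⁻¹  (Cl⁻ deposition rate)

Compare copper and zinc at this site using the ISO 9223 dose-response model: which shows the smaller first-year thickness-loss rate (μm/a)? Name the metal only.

copper: temperature factor f = -0.080·(1.4) = -0.1120
  Pd branch = 0.0053·Pd^0.26·e^(0.059·RH+f) = 0.7663 μm/a
  Sd branch = 0.01025·Sd^0.27·e^(0.036·RH+0.049·T) = 0.5979 μm/a
  sum: 0.7663 + 0.5979 → r_corr = 1.364 μm/a
zinc: f(T) = -0.071·(T−10) [T>10 °C] = -0.0994
  SO₂ term: 0.0129·12.7^0.44·exp(0.046·75-0.0994) = 1.126
  Cl⁻ term: 0.0175·19.9^0.57·exp(0.008·75+0.085·11.4) = 0.4622
  sum: 1.126 + 0.4622 → r_corr = 1.588 μm/a
Ordering by μm/a: zinc (1.59) > copper (1.36)

copper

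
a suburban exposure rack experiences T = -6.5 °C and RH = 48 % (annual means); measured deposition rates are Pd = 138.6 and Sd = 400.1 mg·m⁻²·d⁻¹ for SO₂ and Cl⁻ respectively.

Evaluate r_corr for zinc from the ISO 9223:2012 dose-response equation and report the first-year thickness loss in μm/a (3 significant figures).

zinc: temperature factor f = +0.038·(-16.5) = -0.6270
  Pd branch = 0.0129·Pd^0.44·e^(0.046·RH+f) = 0.549 μm/a
  Cl⁻ term: 0.0175·400.1^0.57·exp(0.008·48+0.085·-6.5) = 0.4499
  sum: 0.549 + 0.4499 → r_corr = 0.9989 μm/a

r_corr = 0.999 μm/a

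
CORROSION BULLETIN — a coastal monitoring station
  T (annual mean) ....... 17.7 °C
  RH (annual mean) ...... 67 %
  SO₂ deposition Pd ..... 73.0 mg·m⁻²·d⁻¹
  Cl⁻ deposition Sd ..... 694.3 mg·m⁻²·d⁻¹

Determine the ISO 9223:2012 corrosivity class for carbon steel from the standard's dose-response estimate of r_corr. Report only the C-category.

carbon steel: temperature factor f = -0.054·(7.7) = -0.4158
  sulphur-dioxide contribution → 41.52 μm/a
  chloride contribution → 109.2 μm/a
  ⇒ r_corr(carbon steel) = 150.7 μm/a
ISO 9223 Table 2 (carbon steel): 80 < 151 ≤ 200 μm/a ⇒ C5

C5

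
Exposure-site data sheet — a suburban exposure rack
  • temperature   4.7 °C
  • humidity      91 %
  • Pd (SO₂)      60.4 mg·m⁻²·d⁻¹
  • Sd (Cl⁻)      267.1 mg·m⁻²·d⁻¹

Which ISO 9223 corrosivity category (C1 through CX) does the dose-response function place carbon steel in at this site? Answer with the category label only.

carbon steel: T≤10 °C ⇒ hinge +0.150·(4.7−10) = -0.7950
  Pd branch = 1.77·Pd^0.52·e^(0.02·RH+f) = 41.62 μm/a
  Cl⁻ term: 0.102·267.1^0.62·exp(0.033·91+0.04·4.7) = 79.24
  sum: 41.62 + 79.24 → r_corr = 120.9 μm/a
ISO 9223 Table 2 (carbon steel): 80 < 121 ≤ 200 μm/a ⇒ C5

C5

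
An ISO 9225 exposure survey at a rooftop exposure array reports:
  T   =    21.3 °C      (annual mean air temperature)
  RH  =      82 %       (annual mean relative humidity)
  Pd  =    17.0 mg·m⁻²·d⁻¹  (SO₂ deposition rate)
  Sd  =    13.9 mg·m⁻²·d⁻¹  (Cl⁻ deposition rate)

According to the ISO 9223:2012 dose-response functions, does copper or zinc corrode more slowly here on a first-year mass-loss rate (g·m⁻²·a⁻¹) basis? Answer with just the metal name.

zinc

copper: T>10 °C ⇒ hinge -0.080·(21.3−10) = -0.9040
  sulphur-dioxide contribution → 0.5659 μm/a
  chloride contribution → 1.134 μm/a
  ⇒ r_corr(copper) = 1.7 μm/a
  mass loss = 1.7 μm/a × 8.96 g/cm³ = 15.23 g·m⁻²·a⁻¹
zinc: temperature factor f = -0.071·(11.3) = -0.8023
  sulphur-dioxide contribution → 0.8744 μm/a
  chloride contribution → 0.9242 μm/a
  ⇒ r_corr(zinc) = 1.799 μm/a
  mass loss = 1.799 μm/a × 7.14 g/cm³ = 12.84 g·m⁻²·a⁻¹
Ordering by g·m⁻²·a⁻¹: copper (15.2) > zinc (12.8)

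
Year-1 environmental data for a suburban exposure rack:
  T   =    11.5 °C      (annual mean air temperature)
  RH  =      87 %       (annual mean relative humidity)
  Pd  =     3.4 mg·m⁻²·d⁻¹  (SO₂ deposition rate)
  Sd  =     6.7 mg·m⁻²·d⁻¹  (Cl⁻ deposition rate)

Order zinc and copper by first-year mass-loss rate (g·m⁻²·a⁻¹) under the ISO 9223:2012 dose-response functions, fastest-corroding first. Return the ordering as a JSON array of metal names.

zinc: f(T) = -0.071·(T−10) [T>10 °C] = -0.1065
  SO₂ term: 0.0129·3.4^0.44·exp(0.046·87-0.1065) = 1.087
  Sd branch = 0.0175·Sd^0.57·e^(0.008·RH+0.085·T) = 0.2759 μm/a
  sum: 1.087 + 0.2759 → r_corr = 1.363 μm/a
  mass loss = 1.363 μm/a × 7.14 g/cm³ = 9.731 g·m⁻²·a⁻¹
copper: temperature factor f = -0.080·(1.5) = -0.1200
  Pd branch = 0.0053·Pd^0.26·e^(0.059·RH+f) = 1.095 μm/a
  Sd branch = 0.01025·Sd^0.27·e^(0.036·RH+0.049·T) = 0.6898 μm/a
  r_corr = 1.095 + 0.6898 = 1.785 μm/a
  mass loss = 1.785 μm/a × 8.96 g/cm³ = 16 g·m⁻²·a⁻¹
Ordering by g·m⁻²·a⁻¹: copper (16) > zinc (9.73)

["copper", "zinc"]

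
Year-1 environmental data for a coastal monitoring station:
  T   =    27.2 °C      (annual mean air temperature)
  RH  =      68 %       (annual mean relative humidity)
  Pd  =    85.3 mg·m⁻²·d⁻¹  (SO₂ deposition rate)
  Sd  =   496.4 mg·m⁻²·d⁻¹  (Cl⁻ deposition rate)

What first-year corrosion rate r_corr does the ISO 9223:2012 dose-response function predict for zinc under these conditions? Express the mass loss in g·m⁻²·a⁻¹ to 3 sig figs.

r_corr = 79.2 g·m⁻²·a⁻¹

zinc: f(T) = -0.071·(T−10) [T>10 °C] = -1.2212
  Pd branch = 0.0129·Pd^0.44·e^(0.046·RH+f) = 0.6142 μm/a
  Sd branch = 0.0175·Sd^0.57·e^(0.008·RH+0.085·T) = 10.47 μm/a
  r_corr = 0.6142 + 10.47 = 11.09 μm/a
Convert to mass loss: 11.09 μm/a × 7.14 g/cm³ = 79.15 g·m⁻²·a⁻¹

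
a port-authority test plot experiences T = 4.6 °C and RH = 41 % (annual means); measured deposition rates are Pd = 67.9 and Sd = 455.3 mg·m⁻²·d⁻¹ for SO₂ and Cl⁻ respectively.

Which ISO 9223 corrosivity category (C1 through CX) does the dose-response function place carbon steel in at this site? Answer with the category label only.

C3

carbon steel: temperature factor f = +0.150·(-5.4) = -0.8100
  sulphur-dioxide contribution → 16.03 μm/a
  chloride contribution → 21.1 μm/a
  total first-year rate 37.13 μm/a
ISO 9223 Table 2 (carbon steel): 25 < 37.1 ≤ 50 μm/a ⇒ C3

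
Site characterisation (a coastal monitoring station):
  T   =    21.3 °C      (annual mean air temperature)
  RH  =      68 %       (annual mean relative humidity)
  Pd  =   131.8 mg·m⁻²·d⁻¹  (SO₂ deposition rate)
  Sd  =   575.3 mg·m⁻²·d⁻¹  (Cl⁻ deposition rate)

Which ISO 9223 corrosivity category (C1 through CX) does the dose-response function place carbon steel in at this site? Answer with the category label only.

carbon steel: temperature factor f = -0.054·(11.3) = -0.6102
  SO₂ term: 1.77·131.8^0.52·exp(0.02·68-0.6102) = 47.42
  Sd branch = 0.102·Sd^0.62·e^(0.033·RH+0.04·T) = 116 μm/a
  r_corr = 47.42 + 116 = 163.4 μm/a
Category bounds: 80…200 μm/a bracket r_corr ⇒ C5

C5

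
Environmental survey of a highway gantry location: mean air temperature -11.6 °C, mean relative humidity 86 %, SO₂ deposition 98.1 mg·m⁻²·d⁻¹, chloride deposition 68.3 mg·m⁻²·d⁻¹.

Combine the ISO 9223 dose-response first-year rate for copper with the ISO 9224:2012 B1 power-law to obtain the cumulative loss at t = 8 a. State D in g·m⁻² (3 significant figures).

D(8) = 21.0 g·m⁻²

copper: f(T) = +0.126·(T−10) [T≤10 °C] = -2.7216
  Pd branch = 0.0053·Pd^0.26·e^(0.059·RH+f) = 0.1835 μm/a
  Cl⁻ term: 0.01025·68.3^0.27·exp(0.036·86+0.049·-11.6) = 0.4016
  r_corr = 0.1835 + 0.4016 = 0.5851 μm/a
Power-law: D(8) = r_corr · 8^0.667
  D(8) = 0.5851 × 8^0.667 = 0.5851 × 4.003 = 2.342 μm
  Mass loss = 2.342 μm × 8.96 g/cm³ = 20.98 g·m⁻²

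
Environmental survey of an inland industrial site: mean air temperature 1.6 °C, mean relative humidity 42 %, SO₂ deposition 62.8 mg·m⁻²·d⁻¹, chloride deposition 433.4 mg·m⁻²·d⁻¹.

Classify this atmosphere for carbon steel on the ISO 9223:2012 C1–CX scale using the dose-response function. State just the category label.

carbon steel: temperature factor f = +0.150·(-8.4) = -1.2600
  sulphur-dioxide contribution → 10.01 μm/a
  chloride contribution → 18.76 μm/a
  total first-year rate 28.77 μm/a
28.8 μm/a falls in (25, 50] for carbon steel → category C3

C3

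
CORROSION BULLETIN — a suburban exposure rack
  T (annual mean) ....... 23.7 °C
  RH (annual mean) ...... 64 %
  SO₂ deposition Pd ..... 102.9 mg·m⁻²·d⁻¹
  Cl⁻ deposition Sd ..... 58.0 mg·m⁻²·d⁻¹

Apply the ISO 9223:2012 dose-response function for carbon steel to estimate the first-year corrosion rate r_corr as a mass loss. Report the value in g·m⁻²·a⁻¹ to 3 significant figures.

r_corr = 477 g·m⁻²·a⁻¹

carbon steel: temperature factor f = -0.054·(13.7) = -0.7398
  sulphur-dioxide contribution → 33.81 μm/a
  chloride contribution → 26.97 μm/a
  ⇒ r_corr(carbon steel) = 60.78 μm/a
Convert to mass loss: 60.78 μm/a × 7.85 g/cm³ = 477.1 g·m⁻²·a⁻¹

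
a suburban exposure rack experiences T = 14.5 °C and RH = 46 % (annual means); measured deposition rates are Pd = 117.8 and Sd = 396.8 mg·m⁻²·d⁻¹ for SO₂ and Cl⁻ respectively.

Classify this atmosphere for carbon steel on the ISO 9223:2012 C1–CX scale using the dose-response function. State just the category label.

carbon steel: temperature factor f = -0.054·(4.5) = -0.2430
  Pd branch = 1.77·Pd^0.52·e^(0.02·RH+f) = 41.59 μm/a
  Cl⁻ term: 0.102·396.8^0.62·exp(0.033·46+0.04·14.5) = 33.95
  r_corr = 41.59 + 33.95 = 75.54 μm/a
75.5 μm/a falls in (50, 80] for carbon steel → category C4

C4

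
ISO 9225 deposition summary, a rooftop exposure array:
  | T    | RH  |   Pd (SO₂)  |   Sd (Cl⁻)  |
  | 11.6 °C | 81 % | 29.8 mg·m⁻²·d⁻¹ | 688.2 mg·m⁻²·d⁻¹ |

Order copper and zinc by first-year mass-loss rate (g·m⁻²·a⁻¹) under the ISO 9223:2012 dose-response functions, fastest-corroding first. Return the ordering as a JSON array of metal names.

["zinc", "copper"]

copper: T>10 °C ⇒ hinge -0.080·(11.6−10) = -0.1280
  Pd branch = 0.0053·Pd^0.26·e^(0.059·RH+f) = 1.341 μm/a
  Sd branch = 0.01025·Sd^0.27·e^(0.036·RH+0.049·T) = 1.951 μm/a
  r_corr = 1.341 + 1.951 = 3.292 μm/a
  mass loss = 3.292 μm/a × 8.96 g/cm³ = 29.49 g·m⁻²·a⁻¹
zinc: T>10 °C ⇒ hinge -0.071·(11.6−10) = -0.1136
  SO₂ term: 0.0129·29.8^0.44·exp(0.046·81-0.1136) = 2.129
  Sd branch = 0.0175·Sd^0.57·e^(0.008·RH+0.085·T) = 3.717 μm/a
  r_corr = 2.129 + 3.717 = 5.845 μm/a
  mass loss = 5.845 μm/a × 7.14 g/cm³ = 41.74 g·m⁻²·a⁻¹
Ordering by g·m⁻²·a⁻¹: zinc (41.7) > copper (29.5)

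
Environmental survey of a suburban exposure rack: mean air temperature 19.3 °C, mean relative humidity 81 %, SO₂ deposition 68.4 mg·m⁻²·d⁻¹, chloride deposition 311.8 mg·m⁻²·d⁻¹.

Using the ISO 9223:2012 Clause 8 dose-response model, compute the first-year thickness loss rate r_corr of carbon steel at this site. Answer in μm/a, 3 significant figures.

r_corr = 161 μm/a

carbon steel: T>10 °C ⇒ hinge -0.054·(19.3−10) = -0.5022
  Pd branch = 1.77·Pd^0.52·e^(0.02·RH+f) = 48.71 μm/a
  Cl⁻ term: 0.102·311.8^0.62·exp(0.033·81+0.04·19.3) = 112.4
  r_corr = 48.71 + 112.4 = 161.2 μm/a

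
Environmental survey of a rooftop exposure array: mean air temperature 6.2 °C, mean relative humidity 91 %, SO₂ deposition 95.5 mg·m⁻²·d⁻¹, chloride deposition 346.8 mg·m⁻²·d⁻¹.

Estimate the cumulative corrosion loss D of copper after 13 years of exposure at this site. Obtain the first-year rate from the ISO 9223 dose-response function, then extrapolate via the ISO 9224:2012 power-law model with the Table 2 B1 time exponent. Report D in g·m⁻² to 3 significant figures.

copper: T≤10 °C ⇒ hinge +0.126·(6.2−10) = -0.4788
  Pd branch = 0.0053·Pd^0.26·e^(0.059·RH+f) = 2.306 μm/a
  Cl⁻ term: 0.01025·346.8^0.27·exp(0.036·91+0.049·6.2) = 1.783
  r_corr = 2.306 + 1.783 = 4.089 μm/a
ISO 9224: D(t) = r_corr · t^b with b = 0.667 (copper, B1)
  D(13) = 4.089 × 13^0.667 = 4.089 × 5.534 = 22.63 μm
  Mass loss = 22.63 μm × 8.96 g/cm³ = 202.8 g·m⁻²

D(13) = 203 g·m⁻²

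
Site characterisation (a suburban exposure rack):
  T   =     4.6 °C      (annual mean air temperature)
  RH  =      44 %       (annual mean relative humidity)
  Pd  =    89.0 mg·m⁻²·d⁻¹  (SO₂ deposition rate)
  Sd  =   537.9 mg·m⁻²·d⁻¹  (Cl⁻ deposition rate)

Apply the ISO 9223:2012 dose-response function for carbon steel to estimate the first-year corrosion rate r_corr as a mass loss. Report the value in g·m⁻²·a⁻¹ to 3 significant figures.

carbon steel: f(T) = +0.150·(T−10) [T≤10 °C] = -0.8100
  SO₂ term: 1.77·89.0^0.52·exp(0.02·44-0.8100) = 19.59
  Cl⁻ term: 0.102·537.9^0.62·exp(0.033·44+0.04·4.6) = 25.83
  sum: 19.59 + 25.83 → r_corr = 45.42 μm/a
Convert to mass loss: 45.42 μm/a × 7.85 g/cm³ = 356.6 g·m⁻²·a⁻¹

r_corr = 357 g·m⁻²·a⁻¹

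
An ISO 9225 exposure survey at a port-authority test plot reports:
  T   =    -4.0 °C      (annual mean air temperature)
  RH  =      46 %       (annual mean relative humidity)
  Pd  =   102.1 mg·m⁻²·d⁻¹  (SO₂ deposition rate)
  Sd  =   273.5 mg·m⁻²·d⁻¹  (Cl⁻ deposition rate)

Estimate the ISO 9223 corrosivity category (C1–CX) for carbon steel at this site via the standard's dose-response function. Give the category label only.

C2

carbon steel: temperature factor f = +0.150·(-14.0) = -2.1000
  sulphur-dioxide contribution → 6.028 μm/a
  chloride contribution → 12.86 μm/a
  total first-year rate 18.89 μm/a
ISO 9223 Table 2 (carbon steel): 1.3 < 18.9 ≤ 25 μm/a ⇒ C2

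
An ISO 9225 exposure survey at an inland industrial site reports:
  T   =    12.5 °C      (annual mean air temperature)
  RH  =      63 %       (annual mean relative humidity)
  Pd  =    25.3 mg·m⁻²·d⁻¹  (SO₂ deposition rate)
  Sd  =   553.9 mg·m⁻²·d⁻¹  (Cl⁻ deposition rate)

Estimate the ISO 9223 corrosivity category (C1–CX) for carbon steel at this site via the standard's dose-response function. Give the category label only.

carbon steel: T>10 °C ⇒ hinge -0.054·(12.5−10) = -0.1350
  SO₂ term: 1.77·25.3^0.52·exp(0.02·63-0.1350) = 29.25
  Cl⁻ term: 0.102·553.9^0.62·exp(0.033·63+0.04·12.5) = 67.54
  r_corr = 29.25 + 67.54 = 96.8 μm/a
96.8 μm/a falls in (80, 200] for carbon steel → category C5

C5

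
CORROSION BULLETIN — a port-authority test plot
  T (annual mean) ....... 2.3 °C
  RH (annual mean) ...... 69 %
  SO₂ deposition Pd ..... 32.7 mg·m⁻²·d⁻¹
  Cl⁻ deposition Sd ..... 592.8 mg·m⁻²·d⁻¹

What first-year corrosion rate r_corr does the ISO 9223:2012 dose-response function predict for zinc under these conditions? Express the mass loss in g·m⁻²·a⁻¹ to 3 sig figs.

r_corr = 17.7 g·m⁻²·a⁻¹

zinc: temperature factor f = +0.038·(-7.7) = -0.2926
  SO₂ term: 0.0129·32.7^0.44·exp(0.046·69-0.2926) = 1.067
  Sd branch = 0.0175·Sd^0.57·e^(0.008·RH+0.085·T) = 1.407 μm/a
  r_corr = 1.067 + 1.407 = 2.474 μm/a
Convert to mass loss: 2.474 μm/a × 7.14 g/cm³ = 17.67 g·m⁻²·a⁻¹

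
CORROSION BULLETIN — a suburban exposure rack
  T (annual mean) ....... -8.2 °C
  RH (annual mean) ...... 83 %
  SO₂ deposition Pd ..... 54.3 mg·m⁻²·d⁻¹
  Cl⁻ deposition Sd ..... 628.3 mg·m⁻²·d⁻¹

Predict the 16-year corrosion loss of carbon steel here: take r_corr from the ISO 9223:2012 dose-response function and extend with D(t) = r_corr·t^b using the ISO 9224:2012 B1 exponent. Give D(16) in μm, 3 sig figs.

carbon steel: temperature factor f = +0.150·(-18.2) = -2.7300
  SO₂ term: 1.77·54.3^0.52·exp(0.02·83-2.7300) = 4.846
  Cl⁻ term: 0.102·628.3^0.62·exp(0.033·83+0.04·-8.2) = 61.74
  r_corr = 4.846 + 61.74 = 66.58 μm/a
Long-term exponent b (ISO 9224 Table 2, B1) = 0.523
  D(16) = 66.58 × 16^0.523 = 66.58 × 4.263 = 283.9 μm

D(16) = 284 μm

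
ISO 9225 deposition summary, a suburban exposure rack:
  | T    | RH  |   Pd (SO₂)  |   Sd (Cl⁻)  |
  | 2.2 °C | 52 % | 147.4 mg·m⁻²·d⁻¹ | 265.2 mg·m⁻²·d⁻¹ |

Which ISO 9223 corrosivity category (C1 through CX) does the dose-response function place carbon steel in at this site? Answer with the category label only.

C3

carbon steel: T≤10 °C ⇒ hinge +0.150·(2.2−10) = -1.1700
  Pd branch = 1.77·Pd^0.52·e^(0.02·RH+f) = 20.85 μm/a
  Sd branch = 0.102·Sd^0.62·e^(0.033·RH+0.04·T) = 19.71 μm/a
  r_corr = 20.85 + 19.71 = 40.56 μm/a
40.6 μm/a falls in (25, 50] for carbon steel → category C3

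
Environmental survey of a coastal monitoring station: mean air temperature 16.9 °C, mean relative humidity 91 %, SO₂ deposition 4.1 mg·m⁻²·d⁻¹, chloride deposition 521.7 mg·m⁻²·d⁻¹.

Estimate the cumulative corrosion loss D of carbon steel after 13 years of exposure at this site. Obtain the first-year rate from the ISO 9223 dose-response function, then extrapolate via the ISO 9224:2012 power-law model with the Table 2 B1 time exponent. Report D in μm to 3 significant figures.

D(13) = 808 μm

carbon steel: T>10 °C ⇒ hinge -0.054·(16.9−10) = -0.3726
  Pd branch = 1.77·Pd^0.52·e^(0.02·RH+f) = 15.68 μm/a
  Cl⁻ term: 0.102·521.7^0.62·exp(0.033·91+0.04·16.9) = 195.5
  sum: 15.68 + 195.5 → r_corr = 211.2 μm/a
Long-term exponent b (ISO 9224 Table 2, B1) = 0.523
  D(13) = 211.2 × 13^0.523 = 211.2 × 3.825 = 807.7 μm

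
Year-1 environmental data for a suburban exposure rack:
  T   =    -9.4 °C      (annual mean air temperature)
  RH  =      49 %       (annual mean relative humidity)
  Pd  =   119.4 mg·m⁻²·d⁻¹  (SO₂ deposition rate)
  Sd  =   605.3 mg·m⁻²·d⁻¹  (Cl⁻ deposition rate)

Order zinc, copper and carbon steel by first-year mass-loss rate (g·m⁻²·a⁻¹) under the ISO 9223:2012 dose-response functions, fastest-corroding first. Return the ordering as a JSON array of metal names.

["carbon steel", "zinc", "copper"]

zinc: f(T) = +0.038·(T−10) [T≤10 °C] = -0.7372
  SO₂ term: 0.0129·119.4^0.44·exp(0.046·49-0.7372) = 0.4822
  Cl⁻ term: 0.0175·605.3^0.57·exp(0.008·49+0.085·-9.4) = 0.4487
  r_corr = 0.4822 + 0.4487 = 0.9309 μm/a
  mass loss = 0.9309 μm/a × 7.14 g/cm³ = 6.647 g·m⁻²·a⁻¹
copper: T≤10 °C ⇒ hinge +0.126·(-9.4−10) = -2.4444
  SO₂ term: 0.0053·119.4^0.26·exp(0.059·49-2.4444) = 0.02872
  Sd branch = 0.01025·Sd^0.27·e^(0.036·RH+0.049·T) = 0.2128 μm/a
  sum: 0.02872 + 0.2128 → r_corr = 0.2415 μm/a
  mass loss = 0.2415 μm/a × 8.96 g/cm³ = 2.164 g·m⁻²·a⁻¹
carbon steel: T≤10 °C ⇒ hinge +0.150·(-9.4−10) = -2.9100
  Pd branch = 1.77·Pd^0.52·e^(0.02·RH+f) = 3.089 μm/a
  Sd branch = 0.102·Sd^0.62·e^(0.033·RH+0.04·T) = 18.72 μm/a
  r_corr = 3.089 + 18.72 = 21.81 μm/a
  mass loss = 21.81 μm/a × 7.85 g/cm³ = 171.2 g·m⁻²·a⁻¹
Ordering by g·m⁻²·a⁻¹: carbon steel (171) > zinc (6.65) > copper (2.16)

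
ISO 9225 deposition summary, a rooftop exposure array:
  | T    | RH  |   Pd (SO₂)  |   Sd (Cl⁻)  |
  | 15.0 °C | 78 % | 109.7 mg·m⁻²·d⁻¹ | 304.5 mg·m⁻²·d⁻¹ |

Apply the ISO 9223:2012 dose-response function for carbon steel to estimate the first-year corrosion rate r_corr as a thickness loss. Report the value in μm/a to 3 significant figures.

carbon steel: T>10 °C ⇒ hinge -0.054·(15.0−10) = -0.2700
  SO₂ term: 1.77·109.7^0.52·exp(0.02·78-0.2700) = 73.98
  Sd branch = 0.102·Sd^0.62·e^(0.033·RH+0.04·T) = 84.5 μm/a
  sum: 73.98 + 84.5 → r_corr = 158.5 μm/a

r_corr = 158 μm/a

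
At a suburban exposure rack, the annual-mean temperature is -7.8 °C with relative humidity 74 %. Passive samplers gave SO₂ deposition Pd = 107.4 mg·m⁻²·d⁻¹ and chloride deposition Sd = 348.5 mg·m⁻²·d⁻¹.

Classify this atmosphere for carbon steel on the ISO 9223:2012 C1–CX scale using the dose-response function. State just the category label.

C3

carbon steel: temperature factor f = +0.150·(-17.8) = -2.6700
  Pd branch = 1.77·Pd^0.52·e^(0.02·RH+f) = 6.128 μm/a
  Sd branch = 0.102·Sd^0.62·e^(0.033·RH+0.04·T) = 32.35 μm/a
  sum: 6.128 + 32.35 → r_corr = 38.47 μm/a
38.5 μm/a falls in (25, 50] for carbon steel → category C3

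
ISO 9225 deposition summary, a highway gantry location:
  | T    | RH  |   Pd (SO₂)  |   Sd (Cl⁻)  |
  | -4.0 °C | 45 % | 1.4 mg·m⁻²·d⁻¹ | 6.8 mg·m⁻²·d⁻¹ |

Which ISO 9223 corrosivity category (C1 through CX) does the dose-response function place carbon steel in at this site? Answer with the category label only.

C2

carbon steel: f(T) = +0.150·(T−10) [T≤10 °C] = -2.1000
  sulphur-dioxide contribution → 0.635 μm/a
  chloride contribution → 1.259 μm/a
  ⇒ r_corr(carbon steel) = 1.895 μm/a
1.89 μm/a falls in (1.3, 25] for carbon steel → category C2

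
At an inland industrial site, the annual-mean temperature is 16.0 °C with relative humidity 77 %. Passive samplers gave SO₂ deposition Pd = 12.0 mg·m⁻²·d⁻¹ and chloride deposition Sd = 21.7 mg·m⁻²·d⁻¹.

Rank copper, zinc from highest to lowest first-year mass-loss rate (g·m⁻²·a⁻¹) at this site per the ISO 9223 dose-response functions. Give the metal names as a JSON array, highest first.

copper: T>10 °C ⇒ hinge -0.080·(16.0−10) = -0.4800
  sulphur-dioxide contribution → 0.588 μm/a
  chloride contribution → 0.824 μm/a
  total first-year rate 1.412 μm/a
  mass loss = 1.412 μm/a × 8.96 g/cm³ = 12.65 g·m⁻²·a⁻¹
zinc: f(T) = -0.071·(T−10) [T>10 °C] = -0.4260
  sulphur-dioxide contribution → 0.8683 μm/a
  chloride contribution → 0.7294 μm/a
  ⇒ r_corr(zinc) = 1.598 μm/a
  mass loss = 1.598 μm/a × 7.14 g/cm³ = 11.41 g·m⁻²·a⁻¹
Ordering by g·m⁻²·a⁻¹: copper (12.7) > zinc (11.4)

["copper", "zinc"]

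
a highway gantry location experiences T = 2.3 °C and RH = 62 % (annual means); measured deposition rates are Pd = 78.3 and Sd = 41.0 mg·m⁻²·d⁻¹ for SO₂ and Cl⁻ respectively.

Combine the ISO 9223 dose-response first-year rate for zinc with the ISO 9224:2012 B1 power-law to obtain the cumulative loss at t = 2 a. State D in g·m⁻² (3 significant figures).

zinc: temperature factor f = +0.038·(-7.7) = -0.2926
  SO₂ term: 0.0129·78.3^0.44·exp(0.046·62-0.2926) = 1.136
  Cl⁻ term: 0.0175·41.0^0.57·exp(0.008·62+0.085·2.3) = 0.2902
  sum: 1.136 + 0.2902 → r_corr = 1.426 μm/a
ISO 9224: D(t) = r_corr · t^b with b = 0.813 (zinc, B1)
  D(2) = 1.426 × 2^0.813 = 1.426 × 1.757 = 2.506 μm
  Mass loss = 2.506 μm × 7.14 g/cm³ = 17.89 g·m⁻²

D(2) = 17.9 g·m⁻²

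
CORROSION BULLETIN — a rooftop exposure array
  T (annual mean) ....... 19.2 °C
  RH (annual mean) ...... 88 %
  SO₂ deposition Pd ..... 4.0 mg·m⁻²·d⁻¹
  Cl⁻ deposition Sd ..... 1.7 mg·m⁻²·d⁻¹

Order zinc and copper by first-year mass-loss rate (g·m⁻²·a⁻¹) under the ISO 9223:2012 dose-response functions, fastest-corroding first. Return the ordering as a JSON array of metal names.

["copper", "zinc"]

zinc: temperature factor f = -0.071·(9.2) = -0.6532
  SO₂ term: 0.0129·4.0^0.44·exp(0.046·88-0.6532) = 0.7077
  Sd branch = 0.0175·Sd^0.57·e^(0.008·RH+0.085·T) = 0.2449 μm/a
  r_corr = 0.7077 + 0.2449 = 0.9525 μm/a
  mass loss = 0.9525 μm/a × 7.14 g/cm³ = 6.801 g·m⁻²·a⁻¹
copper: f(T) = -0.080·(T−10) [T>10 °C] = -0.7360
  SO₂ term: 0.0053·4.0^0.26·exp(0.059·88-0.7360) = 0.6547
  Cl⁻ term: 0.01025·1.7^0.27·exp(0.036·88+0.049·19.2) = 0.7201
  r_corr = 0.6547 + 0.7201 = 1.375 μm/a
  mass loss = 1.375 μm/a × 8.96 g/cm³ = 12.32 g·m⁻²·a⁻¹
Ordering by g·m⁻²·a⁻¹: copper (12.3) > zinc (6.8)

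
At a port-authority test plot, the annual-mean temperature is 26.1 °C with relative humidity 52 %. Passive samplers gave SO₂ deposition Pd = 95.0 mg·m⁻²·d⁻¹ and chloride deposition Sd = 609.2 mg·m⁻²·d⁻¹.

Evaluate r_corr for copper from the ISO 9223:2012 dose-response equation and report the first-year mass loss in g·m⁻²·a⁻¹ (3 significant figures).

r_corr = 13.0 g·m⁻²·a⁻¹

copper: T>10 °C ⇒ hinge -0.080·(26.1−10) = -1.2880
  SO₂ term: 0.0053·95.0^0.26·exp(0.059·52-1.2880) = 0.1027
  Sd branch = 0.01025·Sd^0.27·e^(0.036·RH+0.049·T) = 1.352 μm/a
  r_corr = 0.1027 + 1.352 = 1.455 μm/a
Convert to mass loss: 1.455 μm/a × 8.96 g/cm³ = 13.04 g·m⁻²·a⁻¹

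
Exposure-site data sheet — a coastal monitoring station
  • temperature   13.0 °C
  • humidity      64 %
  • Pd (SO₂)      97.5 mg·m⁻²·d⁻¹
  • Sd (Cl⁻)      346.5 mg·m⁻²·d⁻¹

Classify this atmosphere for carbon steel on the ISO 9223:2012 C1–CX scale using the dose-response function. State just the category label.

carbon steel: temperature factor f = -0.054·(3.0) = -0.1620
  Pd branch = 1.77·Pd^0.52·e^(0.02·RH+f) = 58.59 μm/a
  Cl⁻ term: 0.102·346.5^0.62·exp(0.033·64+0.04·13.0) = 53.25
  r_corr = 58.59 + 53.25 = 111.8 μm/a
Category bounds: 80…200 μm/a bracket r_corr ⇒ C5

C5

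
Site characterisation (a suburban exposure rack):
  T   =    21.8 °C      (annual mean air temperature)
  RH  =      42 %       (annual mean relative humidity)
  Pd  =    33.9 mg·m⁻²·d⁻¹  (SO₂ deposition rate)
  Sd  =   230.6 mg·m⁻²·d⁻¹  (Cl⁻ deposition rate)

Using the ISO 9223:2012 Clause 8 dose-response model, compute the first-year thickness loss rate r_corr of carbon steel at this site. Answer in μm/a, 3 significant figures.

r_corr = 42.0 μm/a

carbon steel: T>10 °C ⇒ hinge -0.054·(21.8−10) = -0.6372
  sulphur-dioxide contribution → 13.54 μm/a
  chloride contribution → 28.46 μm/a
  total first-year rate 42 μm/a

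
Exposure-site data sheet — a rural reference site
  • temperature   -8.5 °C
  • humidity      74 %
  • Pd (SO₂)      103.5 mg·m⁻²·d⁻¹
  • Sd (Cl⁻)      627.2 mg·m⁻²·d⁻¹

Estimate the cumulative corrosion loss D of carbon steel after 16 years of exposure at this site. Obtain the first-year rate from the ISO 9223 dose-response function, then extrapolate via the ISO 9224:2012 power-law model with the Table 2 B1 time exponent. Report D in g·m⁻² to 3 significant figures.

carbon steel: f(T) = +0.150·(T−10) [T≤10 °C] = -2.7750
  SO₂ term: 1.77·103.5^0.52·exp(0.02·74-2.7750) = 5.412
  Cl⁻ term: 0.102·627.2^0.62·exp(0.033·74+0.04·-8.5) = 45.28
  sum: 5.412 + 45.28 → r_corr = 50.69 μm/a
ISO 9224: D(t) = r_corr · t^b with b = 0.523 (carbon steel, B1)
  D(16) = 50.69 × 16^0.523 = 50.69 × 4.263 = 216.1 μm
  Mass loss = 216.1 μm × 7.85 g/cm³ = 1696 g·m⁻²

D(16) = 1.70e+03 g·m⁻²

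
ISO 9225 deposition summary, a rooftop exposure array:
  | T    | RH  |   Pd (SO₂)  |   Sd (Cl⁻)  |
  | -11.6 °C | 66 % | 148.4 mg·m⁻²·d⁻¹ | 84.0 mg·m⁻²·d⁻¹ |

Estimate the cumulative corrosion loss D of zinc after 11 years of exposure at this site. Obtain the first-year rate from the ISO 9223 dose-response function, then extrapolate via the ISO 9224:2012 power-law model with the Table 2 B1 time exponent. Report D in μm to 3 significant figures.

D(11) = 8.47 μm

zinc: T≤10 °C ⇒ hinge +0.038·(-11.6−10) = -0.8208
  SO₂ term: 0.0129·148.4^0.44·exp(0.046·66-0.8208) = 1.067
  Sd branch = 0.0175·Sd^0.57·e^(0.008·RH+0.085·T) = 0.1383 μm/a
  sum: 1.067 + 0.1383 → r_corr = 1.205 μm/a
ISO 9224: D(t) = r_corr · t^b with b = 0.813 (zinc, B1)
  D(11) = 1.205 × 11^0.813 = 1.205 × 7.025 = 8.466 μm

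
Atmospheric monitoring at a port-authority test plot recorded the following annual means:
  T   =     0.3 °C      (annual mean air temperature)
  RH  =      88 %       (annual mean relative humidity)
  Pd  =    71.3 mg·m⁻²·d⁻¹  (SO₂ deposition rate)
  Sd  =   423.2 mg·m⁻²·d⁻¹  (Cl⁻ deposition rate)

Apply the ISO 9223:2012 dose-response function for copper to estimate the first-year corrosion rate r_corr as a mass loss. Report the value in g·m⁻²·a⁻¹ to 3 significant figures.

r_corr = 19.0 g·m⁻²·a⁻¹

copper: f(T) = +0.126·(T−10) [T≤10 °C] = -1.2222
  Pd branch = 0.0053·Pd^0.26·e^(0.059·RH+f) = 0.8514 μm/a
  Sd branch = 0.01025·Sd^0.27·e^(0.036·RH+0.049·T) = 1.265 μm/a
  sum: 0.8514 + 1.265 → r_corr = 2.117 μm/a
Convert to mass loss: 2.117 μm/a × 8.96 g/cm³ = 18.96 g·m⁻²·a⁻¹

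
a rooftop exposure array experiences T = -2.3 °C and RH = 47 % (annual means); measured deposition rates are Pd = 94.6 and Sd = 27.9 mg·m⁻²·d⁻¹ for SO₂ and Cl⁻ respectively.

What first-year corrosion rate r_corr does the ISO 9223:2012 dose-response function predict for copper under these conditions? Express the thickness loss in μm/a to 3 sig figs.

r_corr = 0.181 μm/a

copper: T≤10 °C ⇒ hinge +0.126·(-2.3−10) = -1.5498
  SO₂ term: 0.0053·94.6^0.26·exp(0.059·47-1.5498) = 0.05878
  Sd branch = 0.01025·Sd^0.27·e^(0.036·RH+0.049·T) = 0.1222 μm/a
  r_corr = 0.05878 + 0.1222 = 0.1809 μm/a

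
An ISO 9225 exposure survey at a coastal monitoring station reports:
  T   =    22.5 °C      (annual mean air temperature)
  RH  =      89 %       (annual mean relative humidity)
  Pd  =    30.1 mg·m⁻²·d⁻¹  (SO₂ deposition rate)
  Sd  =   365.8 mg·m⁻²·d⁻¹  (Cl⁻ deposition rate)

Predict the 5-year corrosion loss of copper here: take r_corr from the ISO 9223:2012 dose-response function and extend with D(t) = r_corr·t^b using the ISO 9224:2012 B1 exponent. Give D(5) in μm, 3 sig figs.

D(5) = 13.6 μm

copper: temperature factor f = -0.080·(12.5) = -1.0000
  Pd branch = 0.0053·Pd^0.26·e^(0.059·RH+f) = 0.9013 μm/a
  Cl⁻ term: 0.01025·365.8^0.27·exp(0.036·89+0.049·22.5) = 3.742
  r_corr = 0.9013 + 3.742 = 4.643 μm/a
Long-term exponent b (ISO 9224 Table 2, B1) = 0.667
  D(5) = 4.643 × 5^0.667 = 4.643 × 2.926 = 13.58 μm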